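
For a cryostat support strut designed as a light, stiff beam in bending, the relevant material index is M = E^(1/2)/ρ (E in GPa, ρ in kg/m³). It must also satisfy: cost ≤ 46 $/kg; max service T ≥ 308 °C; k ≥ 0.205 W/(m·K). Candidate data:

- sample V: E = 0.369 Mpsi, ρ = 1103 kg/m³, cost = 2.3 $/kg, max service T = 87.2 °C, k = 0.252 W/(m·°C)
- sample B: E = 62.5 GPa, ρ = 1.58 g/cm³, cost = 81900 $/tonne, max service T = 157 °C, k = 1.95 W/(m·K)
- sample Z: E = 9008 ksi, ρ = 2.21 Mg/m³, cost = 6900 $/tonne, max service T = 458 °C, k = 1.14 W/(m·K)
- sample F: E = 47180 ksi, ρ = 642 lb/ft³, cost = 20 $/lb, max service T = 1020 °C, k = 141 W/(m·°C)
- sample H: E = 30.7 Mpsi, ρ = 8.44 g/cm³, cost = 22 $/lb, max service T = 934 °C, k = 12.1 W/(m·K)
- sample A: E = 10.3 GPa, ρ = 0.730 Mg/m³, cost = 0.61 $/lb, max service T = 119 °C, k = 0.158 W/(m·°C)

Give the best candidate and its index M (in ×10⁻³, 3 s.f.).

sample Z, M = 3.57×10⁻³

Screen on constraints: cost ≤ 46 $/kg; max service T ≥ 308 °C; k ≥ 0.205 W/(m·K). Survivors: sample Z, sample F.
Normalizing units and computing the index:
  sample Z: E = 62.11 GPa, ρ = 2210 kg/m³
  sample F: E = 325.3 GPa, ρ = 10280 kg/m³
  sample Z: M = 3.57×10⁻³
  sample F: M = 1.75×10⁻³
The maximum is for sample Z.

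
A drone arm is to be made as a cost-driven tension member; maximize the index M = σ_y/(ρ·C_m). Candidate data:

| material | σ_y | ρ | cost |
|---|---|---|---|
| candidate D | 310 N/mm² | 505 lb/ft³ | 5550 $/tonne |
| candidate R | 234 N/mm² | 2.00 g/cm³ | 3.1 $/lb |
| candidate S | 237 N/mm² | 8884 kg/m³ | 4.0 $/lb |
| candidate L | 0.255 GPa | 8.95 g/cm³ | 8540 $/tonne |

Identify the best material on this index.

candidate R

Putting every candidate on a common basis:
  candidate D: σ_y = 310.0 MPa, ρ = 8089 kg/m³, cost = 5.550 $/kg
  candidate R: σ_y = 234.0 MPa, ρ = 2000 kg/m³, cost = 6.834 $/kg
  candidate S: σ_y = 237.0 MPa, ρ = 8884 kg/m³, cost = 8.818 $/kg
  candidate L: σ_y = 255.0 MPa, ρ = 8950 kg/m³, cost = 8.540 $/kg
  candidate R: M = 17.1 kN·m per $
  candidate D: M = 6.90 kN·m per $
  candidate L: M = 3.34 kN·m per $
  candidate S: M = 3.03 kN·m per $
The maximum is for candidate R.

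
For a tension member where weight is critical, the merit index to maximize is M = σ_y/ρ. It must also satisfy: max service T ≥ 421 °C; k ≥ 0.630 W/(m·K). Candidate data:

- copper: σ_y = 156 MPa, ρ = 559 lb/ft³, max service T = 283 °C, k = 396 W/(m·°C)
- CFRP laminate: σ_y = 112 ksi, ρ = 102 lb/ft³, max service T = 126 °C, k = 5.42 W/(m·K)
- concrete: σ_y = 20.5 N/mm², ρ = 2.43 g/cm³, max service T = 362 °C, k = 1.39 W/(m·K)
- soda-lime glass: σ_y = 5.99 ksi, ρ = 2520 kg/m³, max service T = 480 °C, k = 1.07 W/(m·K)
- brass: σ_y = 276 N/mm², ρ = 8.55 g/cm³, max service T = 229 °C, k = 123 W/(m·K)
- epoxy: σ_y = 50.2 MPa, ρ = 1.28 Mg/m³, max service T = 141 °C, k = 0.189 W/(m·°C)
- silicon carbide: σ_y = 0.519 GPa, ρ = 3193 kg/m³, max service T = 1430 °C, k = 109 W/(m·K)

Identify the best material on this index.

silicon carbide

Screen on constraints: max service T ≥ 421 °C; k ≥ 0.630 W/(m·K). Survivors: soda-lime glass, silicon carbide.
In SI units:
  soda-lime glass: σ_y = 41.30 MPa, ρ = 2520 kg/m³
  silicon carbide: σ_y = 519.0 MPa, ρ = 3193 kg/m³
  silicon carbide: M = 163 kN·m/kg
  soda-lime glass: M = 16.4 kN·m/kg
Silicon carbide has the largest M.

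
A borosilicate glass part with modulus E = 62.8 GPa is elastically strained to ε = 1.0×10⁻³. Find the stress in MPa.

62.8 MPa

σ = E·ε = 62800 MPa × 1.0×10⁻³ = 62.8 MPa.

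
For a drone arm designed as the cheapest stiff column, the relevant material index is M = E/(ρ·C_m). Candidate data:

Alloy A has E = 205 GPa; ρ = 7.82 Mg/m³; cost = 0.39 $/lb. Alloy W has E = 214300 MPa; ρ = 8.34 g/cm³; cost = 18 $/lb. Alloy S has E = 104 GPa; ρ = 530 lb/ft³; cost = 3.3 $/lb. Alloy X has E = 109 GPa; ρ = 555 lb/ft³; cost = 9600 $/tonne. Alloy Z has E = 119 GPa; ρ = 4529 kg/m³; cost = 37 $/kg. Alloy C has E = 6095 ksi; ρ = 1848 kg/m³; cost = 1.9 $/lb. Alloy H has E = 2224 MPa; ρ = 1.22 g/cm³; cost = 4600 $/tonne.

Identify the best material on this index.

alloy A

Normalizing units and computing the index:
  alloy A: E = 205.0 GPa, ρ = 7820 kg/m³, cost = 0.8598 $/kg
  alloy W: E = 214.3 GPa, ρ = 8340 kg/m³, cost = 39.68 $/kg
  alloy S: E = 104.0 GPa, ρ = 8490 kg/m³, cost = 7.275 $/kg
  alloy X: E = 109.0 GPa, ρ = 8890 kg/m³, cost = 9.600 $/kg
  alloy Z: E = 119.0 GPa, ρ = 4529 kg/m³, cost = 37.00 $/kg
  alloy C: E = 42.02 GPa, ρ = 1848 kg/m³, cost = 4.189 $/kg
  alloy H: E = 2.224 GPa, ρ = 1220 kg/m³, cost = 4.600 $/kg
  alloy A: M = 30.5 MN·m per $
  alloy C: M = 5.43 MN·m per $
  alloy S: M = 1.68 MN·m per $
  alloy X: M = 1.28 MN·m per $
  alloy Z: M = 0.710 MN·m per $
  alloy W: M = 0.648 MN·m per $
  alloy H: M = 0.396 MN·m per $
Highest index: alloy A.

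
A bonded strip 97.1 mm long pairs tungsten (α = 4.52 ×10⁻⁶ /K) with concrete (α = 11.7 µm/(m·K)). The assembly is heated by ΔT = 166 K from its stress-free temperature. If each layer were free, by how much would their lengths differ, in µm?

116 µm

Δα = |4.52 − 11.7|×10⁻⁶/K = 7.18×10⁻⁶/K.
ΔL_mismatch = Δα·L·ΔT = 7.18×10⁻⁶ × 97.1 mm × 166.0 K = 116 µm.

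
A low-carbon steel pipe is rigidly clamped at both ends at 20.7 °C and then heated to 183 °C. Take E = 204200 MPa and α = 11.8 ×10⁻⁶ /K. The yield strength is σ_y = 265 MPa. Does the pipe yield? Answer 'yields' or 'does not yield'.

yields

E = 204200 MPa = 204.2 GPa.
ΔT = 162.3 K. Constrained thermal stress σ = E·α·ΔT = 204.2×10³ MPa × 11.8×10⁻⁶ × 162.3 = 391 MPa (compressive).
Compare to σ_y = 265 MPa: σ ≥ σ_y, so it yields.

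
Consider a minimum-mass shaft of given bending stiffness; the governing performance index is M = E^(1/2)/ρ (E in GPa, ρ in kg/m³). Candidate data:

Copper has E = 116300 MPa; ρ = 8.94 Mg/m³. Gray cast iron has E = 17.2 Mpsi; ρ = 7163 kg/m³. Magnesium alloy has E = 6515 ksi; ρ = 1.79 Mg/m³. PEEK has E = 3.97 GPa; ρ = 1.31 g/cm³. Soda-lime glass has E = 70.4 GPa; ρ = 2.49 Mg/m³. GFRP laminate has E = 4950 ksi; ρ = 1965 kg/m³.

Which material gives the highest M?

magnesium alloy

Convert each candidate to consistent units, then evaluate M:
  copper: E = 116.3 GPa, ρ = 8940 kg/m³
  gray cast iron: E = 118.6 GPa, ρ = 7163 kg/m³
  magnesium alloy: E = 44.92 GPa, ρ = 1790 kg/m³
  PEEK: E = 3.970 GPa, ρ = 1310 kg/m³
  soda-lime glass: E = 70.40 GPa, ρ = 2490 kg/m³
  GFRP laminate: E = 34.13 GPa, ρ = 1965 kg/m³
  magnesium alloy: M = 3.74×10⁻³
  soda-lime glass: M = 3.37×10⁻³
  GFRP laminate: M = 2.97×10⁻³
  PEEK: M = 1.52×10⁻³
  gray cast iron: M = 1.52×10⁻³
  copper: M = 1.21×10⁻³
Magnesium alloy ranks first.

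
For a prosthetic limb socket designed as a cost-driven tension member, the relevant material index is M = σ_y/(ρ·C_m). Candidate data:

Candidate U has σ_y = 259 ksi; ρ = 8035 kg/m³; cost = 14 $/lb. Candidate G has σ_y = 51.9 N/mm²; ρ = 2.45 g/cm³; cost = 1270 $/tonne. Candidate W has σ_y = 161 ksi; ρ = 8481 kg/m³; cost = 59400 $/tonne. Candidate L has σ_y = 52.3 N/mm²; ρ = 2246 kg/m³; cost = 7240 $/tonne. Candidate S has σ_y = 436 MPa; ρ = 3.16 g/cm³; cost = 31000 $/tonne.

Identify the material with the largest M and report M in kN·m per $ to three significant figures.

candidate G, M = 16.7 kN·m per $

After converting to SI:
  candidate U: σ_y = 1786 MPa, ρ = 8035 kg/m³, cost = 30.86 $/kg
  candidate G: σ_y = 51.90 MPa, ρ = 2450 kg/m³, cost = 1.270 $/kg
  candidate W: σ_y = 1110 MPa, ρ = 8481 kg/m³, cost = 59.40 $/kg
  candidate L: σ_y = 52.30 MPa, ρ = 2246 kg/m³, cost = 7.240 $/kg
  candidate S: σ_y = 436.0 MPa, ρ = 3160 kg/m³, cost = 31.00 $/kg
  candidate G: M = 16.7 kN·m per $
  candidate U: M = 7.20 kN·m per $
  candidate S: M = 4.45 kN·m per $
  candidate L: M = 3.22 kN·m per $
  candidate W: M = 2.20 kN·m per $
Candidate G ranks first.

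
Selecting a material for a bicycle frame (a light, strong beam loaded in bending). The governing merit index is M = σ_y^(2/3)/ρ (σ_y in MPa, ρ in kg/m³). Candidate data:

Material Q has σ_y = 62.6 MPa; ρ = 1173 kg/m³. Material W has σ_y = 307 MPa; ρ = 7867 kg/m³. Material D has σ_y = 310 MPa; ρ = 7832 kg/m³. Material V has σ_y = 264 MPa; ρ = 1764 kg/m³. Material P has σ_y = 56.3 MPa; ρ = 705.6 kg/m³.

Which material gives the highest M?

material V

Evaluate M for each candidate:
  material V: M = 23.3×10⁻³
  material P: M = 20.8×10⁻³
  material Q: M = 13.4×10⁻³
  material D: M = 5.85×10⁻³
  material W: M = 5.78×10⁻³
Material V has the largest M.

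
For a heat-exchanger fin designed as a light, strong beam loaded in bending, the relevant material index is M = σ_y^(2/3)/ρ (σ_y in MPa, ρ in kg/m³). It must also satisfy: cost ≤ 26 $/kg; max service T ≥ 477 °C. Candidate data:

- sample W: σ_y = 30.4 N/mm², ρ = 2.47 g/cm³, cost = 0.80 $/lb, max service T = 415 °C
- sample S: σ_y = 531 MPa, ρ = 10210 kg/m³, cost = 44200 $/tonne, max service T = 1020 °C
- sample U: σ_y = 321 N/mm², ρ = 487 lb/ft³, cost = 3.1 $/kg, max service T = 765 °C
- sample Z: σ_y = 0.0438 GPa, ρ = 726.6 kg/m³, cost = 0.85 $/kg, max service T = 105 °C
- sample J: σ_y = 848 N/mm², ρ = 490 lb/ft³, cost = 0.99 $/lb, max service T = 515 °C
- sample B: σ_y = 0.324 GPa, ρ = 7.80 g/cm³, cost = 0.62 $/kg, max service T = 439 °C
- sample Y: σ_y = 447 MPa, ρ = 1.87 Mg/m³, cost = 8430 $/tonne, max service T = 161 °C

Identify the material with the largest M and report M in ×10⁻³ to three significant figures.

sample J, M = 11.4×10⁻³

Screen on constraints: cost ≤ 26 $/kg; max service T ≥ 477 °C. Survivors: sample U, sample J.
In SI units:
  sample U: σ_y = 321.0 MPa, ρ = 7801 kg/m³
  sample J: σ_y = 848.0 MPa, ρ = 7849 kg/m³
  sample J: M = 11.4×10⁻³
  sample U: M = 6.01×10⁻³
The maximum is for sample J.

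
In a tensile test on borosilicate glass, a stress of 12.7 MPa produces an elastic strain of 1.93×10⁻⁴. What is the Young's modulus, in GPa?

E = σ/ε = 12.7 MPa / 1.93×10⁻⁴ = 65800 MPa = 65.8 GPa.

65.8 GPa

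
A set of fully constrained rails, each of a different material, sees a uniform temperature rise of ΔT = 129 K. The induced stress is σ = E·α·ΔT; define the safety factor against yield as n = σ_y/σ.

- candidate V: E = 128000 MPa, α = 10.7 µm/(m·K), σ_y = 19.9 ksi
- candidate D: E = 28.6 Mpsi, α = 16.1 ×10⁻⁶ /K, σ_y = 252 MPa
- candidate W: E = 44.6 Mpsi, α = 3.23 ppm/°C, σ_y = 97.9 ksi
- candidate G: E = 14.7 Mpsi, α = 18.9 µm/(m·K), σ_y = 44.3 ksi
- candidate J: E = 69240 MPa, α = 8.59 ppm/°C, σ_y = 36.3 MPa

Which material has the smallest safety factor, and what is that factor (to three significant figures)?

In consistent units (E in GPa, α in ×10⁻⁶/K, σ_y in MPa):
  candidate V: E = 128.0, α = 10.7, σ_y = 137.2 → σ = 177 MPa, n = 0.777
  candidate D: E = 197.2, α = 16.1, σ_y = 252.0 → σ = 410 MPa, n = 0.615
  candidate W: E = 307.5, α = 3.23, σ_y = 675.0 → σ = 128 MPa, n = 5.27
  candidate G: E = 101.4, α = 18.9, σ_y = 305.4 → σ = 247 MPa, n = 1.24
  candidate J: E = 69.24, α = 8.59, σ_y = 36.30 → σ = 76.7 MPa, n = 0.473
Smallest n: candidate J with n = 0.473.

candidate J, n = 0.473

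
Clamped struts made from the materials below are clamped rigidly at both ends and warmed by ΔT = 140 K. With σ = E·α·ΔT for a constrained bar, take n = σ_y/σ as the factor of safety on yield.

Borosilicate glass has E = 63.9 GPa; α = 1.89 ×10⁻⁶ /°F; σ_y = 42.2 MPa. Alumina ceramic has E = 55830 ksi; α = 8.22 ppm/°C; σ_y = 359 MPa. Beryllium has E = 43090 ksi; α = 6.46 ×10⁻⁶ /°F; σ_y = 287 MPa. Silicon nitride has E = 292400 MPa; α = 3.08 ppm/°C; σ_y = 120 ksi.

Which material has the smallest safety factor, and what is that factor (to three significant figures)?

beryllium, n = 0.593

Converting E to GPa, α to ×10⁻⁶/K, σ_y to MPa, then σ and n for each:
  borosilicate glass: E = 63.90, α = 3.40, σ_y = 42.20 → σ = 30.4 MPa, n = 1.39
  alumina ceramic: E = 384.9, α = 8.22, σ_y = 359.0 → σ = 443 MPa, n = 0.810
  beryllium: E = 297.1, α = 11.6, σ_y = 287.0 → σ = 484 MPa, n = 0.593
  silicon nitride: E = 292.4, α = 3.08, σ_y = 827.4 → σ = 126 MPa, n = 6.56
Beryllium has the lowest safety factor, n = 0.593.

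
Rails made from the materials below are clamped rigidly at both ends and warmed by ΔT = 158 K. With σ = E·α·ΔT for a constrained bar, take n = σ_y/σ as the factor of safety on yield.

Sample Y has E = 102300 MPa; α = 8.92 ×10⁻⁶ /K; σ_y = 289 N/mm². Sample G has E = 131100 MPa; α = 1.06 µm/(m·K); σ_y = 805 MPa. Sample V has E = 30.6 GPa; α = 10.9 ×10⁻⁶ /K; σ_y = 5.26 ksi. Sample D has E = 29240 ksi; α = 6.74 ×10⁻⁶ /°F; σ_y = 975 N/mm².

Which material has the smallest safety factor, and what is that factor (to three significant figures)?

Converting E to GPa, α to ×10⁻⁶/K, σ_y to MPa, then σ and n for each:
  sample Y: E = 102.3, α = 8.92, σ_y = 289.0 → σ = 144 MPa, n = 2.00
  sample G: E = 131.1, α = 1.06, σ_y = 805.0 → σ = 22.0 MPa, n = 36.7
  sample V: E = 30.60, α = 10.9, σ_y = 36.27 → σ = 52.7 MPa, n = 0.688
  sample D: E = 201.6, α = 12.1, σ_y = 975.0 → σ = 386 MPa, n = 2.52
The minimum is sample V at n = 0.688.

sample V, n = 0.688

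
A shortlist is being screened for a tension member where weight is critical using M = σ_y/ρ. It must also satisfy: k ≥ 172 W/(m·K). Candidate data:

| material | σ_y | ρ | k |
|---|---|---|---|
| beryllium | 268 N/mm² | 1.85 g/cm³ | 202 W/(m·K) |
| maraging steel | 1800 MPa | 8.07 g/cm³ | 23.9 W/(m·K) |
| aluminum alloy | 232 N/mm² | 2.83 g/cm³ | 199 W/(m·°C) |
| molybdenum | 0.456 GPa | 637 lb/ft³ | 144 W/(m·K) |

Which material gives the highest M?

Screen on constraints: k ≥ 172 W/(m·K). Survivors: beryllium, aluminum alloy.
Putting every candidate on a common basis:
  beryllium: σ_y = 268.0 MPa, ρ = 1850 kg/m³
  aluminum alloy: σ_y = 232.0 MPa, ρ = 2830 kg/m³
  beryllium: M = 145 kN·m/kg
  aluminum alloy: M = 82.0 kN·m/kg
Highest index: beryllium.

beryllium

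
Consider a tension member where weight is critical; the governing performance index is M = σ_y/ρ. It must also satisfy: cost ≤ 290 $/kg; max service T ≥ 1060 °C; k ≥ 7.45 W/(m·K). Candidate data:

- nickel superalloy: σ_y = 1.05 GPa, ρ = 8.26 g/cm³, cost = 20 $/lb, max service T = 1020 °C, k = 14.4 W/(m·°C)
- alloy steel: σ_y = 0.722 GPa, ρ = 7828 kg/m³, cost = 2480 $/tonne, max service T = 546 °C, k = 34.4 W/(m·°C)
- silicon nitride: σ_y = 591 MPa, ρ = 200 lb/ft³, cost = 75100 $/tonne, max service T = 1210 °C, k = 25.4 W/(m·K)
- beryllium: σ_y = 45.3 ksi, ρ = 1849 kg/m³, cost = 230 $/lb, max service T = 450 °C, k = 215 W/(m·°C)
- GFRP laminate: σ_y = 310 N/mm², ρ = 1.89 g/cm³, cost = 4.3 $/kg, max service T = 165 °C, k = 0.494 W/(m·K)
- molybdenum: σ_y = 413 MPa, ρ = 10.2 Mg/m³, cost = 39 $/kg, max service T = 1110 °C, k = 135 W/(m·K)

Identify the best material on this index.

silicon nitride

Screen on constraints: cost ≤ 290 $/kg; max service T ≥ 1060 °C; k ≥ 7.45 W/(m·K). Survivors: silicon nitride, molybdenum.
Normalizing units and computing the index:
  silicon nitride: σ_y = 591.0 MPa, ρ = 3204 kg/m³
  molybdenum: σ_y = 413.0 MPa, ρ = 10200 kg/m³
  silicon nitride: M = 184 kN·m/kg
  molybdenum: M = 40.5 kN·m/kg
Highest index: silicon nitride.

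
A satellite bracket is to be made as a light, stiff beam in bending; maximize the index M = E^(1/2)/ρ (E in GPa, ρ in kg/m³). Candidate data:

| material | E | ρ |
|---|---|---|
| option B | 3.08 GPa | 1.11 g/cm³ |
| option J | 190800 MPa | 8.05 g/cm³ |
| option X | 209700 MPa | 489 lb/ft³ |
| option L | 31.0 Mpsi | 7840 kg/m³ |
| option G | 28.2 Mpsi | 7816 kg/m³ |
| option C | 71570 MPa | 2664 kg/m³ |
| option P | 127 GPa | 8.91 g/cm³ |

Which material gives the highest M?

Normalizing units and computing the index:
  option B: E = 3.080 GPa, ρ = 1110 kg/m³
  option J: E = 190.8 GPa, ρ = 8050 kg/m³
  option X: E = 209.7 GPa, ρ = 7833 kg/m³
  option L: E = 213.7 GPa, ρ = 7840 kg/m³
  option G: E = 194.4 GPa, ρ = 7816 kg/m³
  option C: E = 71.57 GPa, ρ = 2664 kg/m³
  option P: E = 127.0 GPa, ρ = 8910 kg/m³
  option C: M = 3.18×10⁻³
  option L: M = 1.86×10⁻³
  option X: M = 1.85×10⁻³
  option G: M = 1.78×10⁻³
  option J: M = 1.72×10⁻³
  option B: M = 1.58×10⁻³
  option P: M = 1.26×10⁻³
The maximum is for option C.

option C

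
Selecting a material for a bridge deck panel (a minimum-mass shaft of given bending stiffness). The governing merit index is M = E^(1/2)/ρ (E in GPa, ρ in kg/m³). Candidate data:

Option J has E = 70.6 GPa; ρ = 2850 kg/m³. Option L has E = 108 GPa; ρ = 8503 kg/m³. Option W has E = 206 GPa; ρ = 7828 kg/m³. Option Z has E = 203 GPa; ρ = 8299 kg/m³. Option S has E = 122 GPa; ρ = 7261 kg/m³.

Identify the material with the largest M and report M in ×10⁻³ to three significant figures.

option J, M = 2.95×10⁻³

Computing M directly (units already consistent):
  option J: M = 2.95×10⁻³
  option W: M = 1.83×10⁻³
  option Z: M = 1.72×10⁻³
  option S: M = 1.52×10⁻³
  option L: M = 1.22×10⁻³
Option J ranks first.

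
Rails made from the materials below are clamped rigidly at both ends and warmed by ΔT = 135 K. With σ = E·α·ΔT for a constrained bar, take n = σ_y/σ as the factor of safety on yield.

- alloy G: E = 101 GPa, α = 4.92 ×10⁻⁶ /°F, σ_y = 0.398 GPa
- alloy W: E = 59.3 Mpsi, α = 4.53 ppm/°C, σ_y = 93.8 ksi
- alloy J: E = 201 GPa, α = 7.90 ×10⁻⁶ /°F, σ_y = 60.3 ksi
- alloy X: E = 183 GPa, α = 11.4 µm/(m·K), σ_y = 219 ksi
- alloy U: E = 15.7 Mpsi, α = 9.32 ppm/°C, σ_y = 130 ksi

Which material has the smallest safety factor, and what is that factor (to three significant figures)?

In consistent units (E in GPa, α in ×10⁻⁶/K, σ_y in MPa):
  alloy G: E = 101.0, α = 8.86, σ_y = 398.0 → σ = 121 MPa, n = 3.30
  alloy W: E = 408.9, α = 4.53, σ_y = 646.7 → σ = 250 MPa, n = 2.59
  alloy J: E = 201.0, α = 14.2, σ_y = 415.8 → σ = 386 MPa, n = 1.08
  alloy X: E = 183.0, α = 11.4, σ_y = 1510 → σ = 282 MPa, n = 5.36
  alloy U: E = 108.2, α = 9.32, σ_y = 896.3 → σ = 136 MPa, n = 6.58
Smallest n: alloy J with n = 1.08.

alloy J, n = 1.08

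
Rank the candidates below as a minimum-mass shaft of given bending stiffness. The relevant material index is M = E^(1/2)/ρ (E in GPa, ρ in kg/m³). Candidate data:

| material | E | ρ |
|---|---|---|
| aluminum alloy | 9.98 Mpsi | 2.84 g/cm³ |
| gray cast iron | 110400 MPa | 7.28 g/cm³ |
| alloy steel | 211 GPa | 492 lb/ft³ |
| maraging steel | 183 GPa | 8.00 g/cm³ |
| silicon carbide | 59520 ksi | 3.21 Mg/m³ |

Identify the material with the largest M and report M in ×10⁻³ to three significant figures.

Normalizing units and computing the index:
  aluminum alloy: E = 68.81 GPa, ρ = 2840 kg/m³
  gray cast iron: E = 110.4 GPa, ρ = 7280 kg/m³
  alloy steel: E = 211.0 GPa, ρ = 7881 kg/m³
  maraging steel: E = 183.0 GPa, ρ = 8000 kg/m³
  silicon carbide: E = 410.4 GPa, ρ = 3210 kg/m³
  silicon carbide: M = 6.31×10⁻³
  aluminum alloy: M = 2.92×10⁻³
  alloy steel: M = 1.84×10⁻³
  maraging steel: M = 1.69×10⁻³
  gray cast iron: M = 1.44×10⁻³
The maximum is for silicon carbide.

silicon carbide, M = 6.31×10⁻³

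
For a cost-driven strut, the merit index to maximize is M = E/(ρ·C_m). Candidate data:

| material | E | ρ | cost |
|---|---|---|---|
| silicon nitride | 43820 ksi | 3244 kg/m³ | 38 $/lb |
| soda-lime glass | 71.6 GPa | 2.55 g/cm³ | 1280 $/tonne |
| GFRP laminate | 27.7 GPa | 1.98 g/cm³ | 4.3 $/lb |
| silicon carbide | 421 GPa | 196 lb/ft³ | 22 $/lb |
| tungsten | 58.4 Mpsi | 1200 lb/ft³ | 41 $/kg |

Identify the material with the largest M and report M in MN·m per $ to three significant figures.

soda-lime glass, M = 21.9 MN·m per $

After converting to SI:
  silicon nitride: E = 302.1 GPa, ρ = 3244 kg/m³, cost = 83.77 $/kg
  soda-lime glass: E = 71.60 GPa, ρ = 2550 kg/m³, cost = 1.280 $/kg
  GFRP laminate: E = 27.70 GPa, ρ = 1980 kg/m³, cost = 9.480 $/kg
  silicon carbide: E = 421.0 GPa, ρ = 3140 kg/m³, cost = 48.50 $/kg
  tungsten: E = 402.7 GPa, ρ = 19220 kg/m³, cost = 41.00 $/kg
  soda-lime glass: M = 21.9 MN·m per $
  silicon carbide: M = 2.76 MN·m per $
  GFRP laminate: M = 1.48 MN·m per $
  silicon nitride: M = 1.11 MN·m per $
  tungsten: M = 0.511 MN·m per $
Highest index: soda-lime glass.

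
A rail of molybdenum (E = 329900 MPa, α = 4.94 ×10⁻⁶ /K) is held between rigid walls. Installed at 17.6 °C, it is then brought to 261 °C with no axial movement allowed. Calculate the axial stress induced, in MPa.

397 MPa

E = 329900 MPa = 329.9 GPa.
ΔT = 243.4 K. Constrained thermal stress σ = E·α·ΔT = 329.9×10³ MPa × 4.94×10⁻⁶ × 243.4 = 397 MPa (compressive).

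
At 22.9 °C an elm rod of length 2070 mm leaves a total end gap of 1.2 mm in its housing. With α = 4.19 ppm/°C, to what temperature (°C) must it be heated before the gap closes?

α·L₀·ΔT = 1.2 mm ⇒ ΔT = 1.2 / (4.19×10⁻⁶ × 2070.0) = 138.4 K.
T = 22.9 + 138.4 = 161.3 °C.

161 °C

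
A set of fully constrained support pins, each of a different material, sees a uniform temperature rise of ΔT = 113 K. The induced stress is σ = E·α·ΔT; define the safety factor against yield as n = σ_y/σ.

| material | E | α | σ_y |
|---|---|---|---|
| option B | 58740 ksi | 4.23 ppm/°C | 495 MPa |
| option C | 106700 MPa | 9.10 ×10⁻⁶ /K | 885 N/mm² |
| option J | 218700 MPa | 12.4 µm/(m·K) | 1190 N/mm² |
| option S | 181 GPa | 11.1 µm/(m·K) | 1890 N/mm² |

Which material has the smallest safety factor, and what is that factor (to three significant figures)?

Converting E to GPa, α to ×10⁻⁶/K, σ_y to MPa, then σ and n for each:
  option B: E = 405.0, α = 4.23, σ_y = 495.0 → σ = 194 MPa, n = 2.56
  option C: E = 106.7, α = 9.10, σ_y = 885.0 → σ = 110 MPa, n = 8.07
  option J: E = 218.7, α = 12.4, σ_y = 1190 → σ = 306 MPa, n = 3.88
  option S: E = 181.0, α = 11.1, σ_y = 1890 → σ = 227 MPa, n = 8.32
Smallest n: option B with n = 2.56.

option B, n = 2.56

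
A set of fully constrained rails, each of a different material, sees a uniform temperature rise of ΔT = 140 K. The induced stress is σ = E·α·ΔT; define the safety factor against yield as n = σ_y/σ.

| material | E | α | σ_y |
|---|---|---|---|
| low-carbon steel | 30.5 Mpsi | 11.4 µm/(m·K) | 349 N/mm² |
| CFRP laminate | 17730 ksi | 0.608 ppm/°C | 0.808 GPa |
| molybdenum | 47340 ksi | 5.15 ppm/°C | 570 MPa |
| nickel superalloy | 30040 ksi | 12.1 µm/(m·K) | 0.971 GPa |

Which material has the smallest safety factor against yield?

Converting E to GPa, α to ×10⁻⁶/K, σ_y to MPa, then σ and n for each:
  low-carbon steel: E = 210.3, α = 11.4, σ_y = 349.0 → σ = 336 MPa, n = 1.04
  CFRP laminate: E = 122.2, α = 0.608, σ_y = 808.0 → σ = 10.4 MPa, n = 77.7
  molybdenum: E = 326.4, α = 5.15, σ_y = 570.0 → σ = 235 MPa, n = 2.42
  nickel superalloy: E = 207.1, α = 12.1, σ_y = 971.0 → σ = 351 MPa, n = 2.77
The minimum is low-carbon steel at n = 1.04.

low-carbon steel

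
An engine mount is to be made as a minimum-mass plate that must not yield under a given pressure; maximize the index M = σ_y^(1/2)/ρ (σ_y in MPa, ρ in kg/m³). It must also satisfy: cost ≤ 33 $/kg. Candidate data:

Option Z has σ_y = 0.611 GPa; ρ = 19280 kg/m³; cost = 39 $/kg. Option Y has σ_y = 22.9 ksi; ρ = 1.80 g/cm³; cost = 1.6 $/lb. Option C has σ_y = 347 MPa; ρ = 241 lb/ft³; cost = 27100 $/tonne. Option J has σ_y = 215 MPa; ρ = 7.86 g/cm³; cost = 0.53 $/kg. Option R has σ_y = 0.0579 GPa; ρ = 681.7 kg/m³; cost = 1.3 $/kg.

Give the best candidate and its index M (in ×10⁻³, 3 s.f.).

option R, M = 11.2×10⁻³

Screen on constraints: cost ≤ 33 $/kg. Survivors: option Y, option C, option J, option R.
After converting to SI:
  option Y: σ_y = 157.9 MPa, ρ = 1800 kg/m³
  option C: σ_y = 347.0 MPa, ρ = 3860 kg/m³
  option J: σ_y = 215.0 MPa, ρ = 7860 kg/m³
  option R: σ_y = 57.90 MPa, ρ = 681.7 kg/m³
  option R: M = 11.2×10⁻³
  option Y: M = 6.98×10⁻³
  option C: M = 4.83×10⁻³
  option J: M = 1.87×10⁻³
The maximum is for option R.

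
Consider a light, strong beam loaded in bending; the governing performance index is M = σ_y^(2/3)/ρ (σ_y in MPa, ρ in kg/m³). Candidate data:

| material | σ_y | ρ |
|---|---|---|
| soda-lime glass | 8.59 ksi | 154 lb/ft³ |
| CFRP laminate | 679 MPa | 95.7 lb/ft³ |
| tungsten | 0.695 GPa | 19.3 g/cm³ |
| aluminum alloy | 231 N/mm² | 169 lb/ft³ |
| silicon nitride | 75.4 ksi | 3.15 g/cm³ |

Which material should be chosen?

CFRP laminate

Convert each candidate to consistent units, then evaluate M:
  soda-lime glass: σ_y = 59.23 MPa, ρ = 2467 kg/m³
  CFRP laminate: σ_y = 679.0 MPa, ρ = 1533 kg/m³
  tungsten: σ_y = 695.0 MPa, ρ = 19300 kg/m³
  aluminum alloy: σ_y = 231.0 MPa, ρ = 2707 kg/m³
  silicon nitride: σ_y = 519.9 MPa, ρ = 3150 kg/m³
  CFRP laminate: M = 50.4×10⁻³
  silicon nitride: M = 20.5×10⁻³
  aluminum alloy: M = 13.9×10⁻³
  soda-lime glass: M = 6.16×10⁻³
  tungsten: M = 4.07×10⁻³
The maximum is for CFRP laminate.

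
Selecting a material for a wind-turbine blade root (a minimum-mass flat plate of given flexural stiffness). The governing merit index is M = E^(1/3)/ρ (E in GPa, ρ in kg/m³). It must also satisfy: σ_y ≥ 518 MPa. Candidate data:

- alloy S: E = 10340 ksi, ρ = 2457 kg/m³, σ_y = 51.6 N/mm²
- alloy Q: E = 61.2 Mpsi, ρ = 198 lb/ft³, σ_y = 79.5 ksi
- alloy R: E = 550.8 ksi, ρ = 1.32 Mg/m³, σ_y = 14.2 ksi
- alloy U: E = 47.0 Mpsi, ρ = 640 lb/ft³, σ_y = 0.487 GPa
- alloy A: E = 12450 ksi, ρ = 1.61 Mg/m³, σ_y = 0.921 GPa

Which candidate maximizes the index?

alloy A

Screen on constraints: σ_y ≥ 518 MPa. Survivors: alloy Q, alloy A.
After converting to SI:
  alloy Q: E = 422.0 GPa, ρ = 3172 kg/m³
  alloy A: E = 85.84 GPa, ρ = 1610 kg/m³
  alloy A: M = 2.74×10⁻³
  alloy Q: M = 2.36×10⁻³
Alloy A has the largest M.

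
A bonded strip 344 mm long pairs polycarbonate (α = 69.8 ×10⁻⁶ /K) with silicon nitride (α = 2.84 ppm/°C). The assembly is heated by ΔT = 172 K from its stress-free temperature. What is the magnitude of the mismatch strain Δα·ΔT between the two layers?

0.0115

Δα = |69.8 − 2.84|×10⁻⁶/K = 67.0×10⁻⁶/K.
Mismatch strain = Δα·ΔT = 67.0×10⁻⁶ × 172.0 = 0.0115.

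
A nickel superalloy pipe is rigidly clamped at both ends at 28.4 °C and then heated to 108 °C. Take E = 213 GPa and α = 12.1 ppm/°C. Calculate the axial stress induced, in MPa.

205 MPa

ΔT = 79.60 K. Constrained thermal stress σ = E·α·ΔT = 213.0×10³ MPa × 12.1×10⁻⁶ × 79.60 = 205 MPa (compressive).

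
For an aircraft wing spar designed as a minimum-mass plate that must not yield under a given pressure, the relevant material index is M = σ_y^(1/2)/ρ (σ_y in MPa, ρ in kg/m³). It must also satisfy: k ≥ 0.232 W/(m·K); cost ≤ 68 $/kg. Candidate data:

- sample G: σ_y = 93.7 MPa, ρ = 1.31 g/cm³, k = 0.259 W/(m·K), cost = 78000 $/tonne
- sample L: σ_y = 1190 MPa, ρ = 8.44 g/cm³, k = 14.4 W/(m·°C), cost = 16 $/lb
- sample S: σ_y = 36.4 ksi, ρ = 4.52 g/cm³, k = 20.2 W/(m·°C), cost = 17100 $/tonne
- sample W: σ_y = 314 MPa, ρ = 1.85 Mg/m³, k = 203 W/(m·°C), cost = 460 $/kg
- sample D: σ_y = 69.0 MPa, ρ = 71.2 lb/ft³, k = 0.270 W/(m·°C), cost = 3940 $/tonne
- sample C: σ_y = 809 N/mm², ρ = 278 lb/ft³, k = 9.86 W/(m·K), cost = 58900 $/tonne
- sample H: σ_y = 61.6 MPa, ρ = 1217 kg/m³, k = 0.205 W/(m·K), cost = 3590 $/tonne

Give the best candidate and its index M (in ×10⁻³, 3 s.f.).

Screen on constraints: k ≥ 0.232 W/(m·K); cost ≤ 68 $/kg. Survivors: sample L, sample S, sample D, sample C.
Normalizing units and computing the index:
  sample L: σ_y = 1190 MPa, ρ = 8440 kg/m³
  sample S: σ_y = 251.0 MPa, ρ = 4520 kg/m³
  sample D: σ_y = 69.00 MPa, ρ = 1141 kg/m³
  sample C: σ_y = 809.0 MPa, ρ = 4453 kg/m³
  sample D: M = 7.28×10⁻³
  sample C: M = 6.39×10⁻³
  sample L: M = 4.09×10⁻³
  sample S: M = 3.50×10⁻³
Highest index: sample D.

sample D, M = 7.28×10⁻³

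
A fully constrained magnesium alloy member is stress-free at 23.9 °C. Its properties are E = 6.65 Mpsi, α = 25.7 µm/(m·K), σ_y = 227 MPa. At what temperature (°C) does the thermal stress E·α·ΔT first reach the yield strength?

E = 6.65 Mpsi = 45.85 GPa.
E·α·ΔT = 227.0 MPa ⇒ ΔT = 227.0 / (45.85×10³ × 25.7×10⁻⁶) = 192.6 K.
T = 23.9 + 192.6 = 216.5 °C.

217 °C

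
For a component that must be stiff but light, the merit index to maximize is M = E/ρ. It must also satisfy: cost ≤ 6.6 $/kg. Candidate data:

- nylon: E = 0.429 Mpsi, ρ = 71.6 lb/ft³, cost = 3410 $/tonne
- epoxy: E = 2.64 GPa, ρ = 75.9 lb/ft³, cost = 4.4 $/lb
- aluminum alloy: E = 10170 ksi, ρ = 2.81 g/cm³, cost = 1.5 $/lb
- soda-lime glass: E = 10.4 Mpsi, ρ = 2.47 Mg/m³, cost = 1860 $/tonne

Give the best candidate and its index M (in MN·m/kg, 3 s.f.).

Screen on constraints: cost ≤ 6.6 $/kg. Survivors: nylon, aluminum alloy, soda-lime glass.
In SI units:
  nylon: E = 2.958 GPa, ρ = 1147 kg/m³
  aluminum alloy: E = 70.12 GPa, ρ = 2810 kg/m³
  soda-lime glass: E = 71.71 GPa, ρ = 2470 kg/m³
  soda-lime glass: M = 29.0 MN·m/kg
  aluminum alloy: M = 25.0 MN·m/kg
  nylon: M = 2.58 MN·m/kg
The maximum is for soda-lime glass.

soda-lime glass, M = 29.0 MN·m/kg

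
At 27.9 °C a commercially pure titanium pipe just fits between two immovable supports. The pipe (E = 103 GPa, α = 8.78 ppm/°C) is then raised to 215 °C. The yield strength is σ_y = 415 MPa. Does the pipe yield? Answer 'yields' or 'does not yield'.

does not yield

ΔT = 187.1 K. Constrained thermal stress σ = E·α·ΔT = 103.0×10³ MPa × 8.78×10⁻⁶ × 187.1 = 169 MPa (compressive).
Compare to σ_y = 415 MPa: σ < σ_y, so it does not yield.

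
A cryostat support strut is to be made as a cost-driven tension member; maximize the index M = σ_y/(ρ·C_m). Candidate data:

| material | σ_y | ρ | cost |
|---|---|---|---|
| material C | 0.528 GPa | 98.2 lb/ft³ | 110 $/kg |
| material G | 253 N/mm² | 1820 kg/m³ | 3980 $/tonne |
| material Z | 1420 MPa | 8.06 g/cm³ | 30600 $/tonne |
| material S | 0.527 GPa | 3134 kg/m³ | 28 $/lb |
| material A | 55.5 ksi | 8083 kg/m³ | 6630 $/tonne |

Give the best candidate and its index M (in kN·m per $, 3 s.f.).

material G, M = 34.9 kN·m per $

After converting to SI:
  material C: σ_y = 528.0 MPa, ρ = 1573 kg/m³, cost = 110.0 $/kg
  material G: σ_y = 253.0 MPa, ρ = 1820 kg/m³, cost = 3.980 $/kg
  material Z: σ_y = 1420 MPa, ρ = 8060 kg/m³, cost = 30.60 $/kg
  material S: σ_y = 527.0 MPa, ρ = 3134 kg/m³, cost = 61.73 $/kg
  material A: σ_y = 382.7 MPa, ρ = 8083 kg/m³, cost = 6.630 $/kg
  material G: M = 34.9 kN·m per $
  material A: M = 7.14 kN·m per $
  material Z: M = 5.76 kN·m per $
  material C: M = 3.05 kN·m per $
  material S: M = 2.72 kN·m per $
Material G ranks first.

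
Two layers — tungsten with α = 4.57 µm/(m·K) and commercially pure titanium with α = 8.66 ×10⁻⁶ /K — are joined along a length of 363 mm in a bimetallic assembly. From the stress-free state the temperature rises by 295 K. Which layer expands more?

α(tungsten) = 4.57×10⁻⁶/K vs α(commercially pure titanium) = 8.66×10⁻⁶/K.
Higher α expands more for the same ΔT: commercially pure titanium.

commercially pure titanium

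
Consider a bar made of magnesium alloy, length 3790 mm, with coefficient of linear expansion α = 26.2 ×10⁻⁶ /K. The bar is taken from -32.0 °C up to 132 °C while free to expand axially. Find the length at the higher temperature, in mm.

3806.3 mm

ΔT = 132 − (-32.0) = 164.0 K.
ΔL = α·L₀·ΔT = 26.2×10⁻⁶ × 3790 mm × 164.0 K = 16.3 mm.
L = L₀ + ΔL = 3790 + 16.3 = 3806.3 mm.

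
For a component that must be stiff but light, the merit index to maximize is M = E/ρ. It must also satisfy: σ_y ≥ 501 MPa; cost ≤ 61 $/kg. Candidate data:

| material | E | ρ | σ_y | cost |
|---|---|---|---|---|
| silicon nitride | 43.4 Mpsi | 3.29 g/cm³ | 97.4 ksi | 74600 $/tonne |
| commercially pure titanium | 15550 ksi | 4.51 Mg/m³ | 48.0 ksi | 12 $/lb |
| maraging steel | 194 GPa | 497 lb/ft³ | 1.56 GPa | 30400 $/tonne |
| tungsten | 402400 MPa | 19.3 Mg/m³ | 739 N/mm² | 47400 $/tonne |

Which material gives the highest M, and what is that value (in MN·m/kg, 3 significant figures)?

maraging steel, M = 24.4 MN·m/kg

Screen on constraints: σ_y ≥ 501 MPa; cost ≤ 61 $/kg. Survivors: maraging steel, tungsten.
After converting to SI:
  maraging steel: E = 194.0 GPa, ρ = 7961 kg/m³
  tungsten: E = 402.4 GPa, ρ = 19300 kg/m³
  maraging steel: M = 24.4 MN·m/kg
  tungsten: M = 20.8 MN·m/kg
Maraging steel has the largest M.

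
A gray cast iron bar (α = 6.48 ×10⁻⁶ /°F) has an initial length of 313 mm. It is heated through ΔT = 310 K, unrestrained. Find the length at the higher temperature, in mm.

314.13 mm

Convert α: 6.48×10⁻⁶/°F × (9/5) = 11.7×10⁻⁶/K.
ΔL = α·L₀·ΔT = 11.7×10⁻⁶ × 313 mm × 310.0 K = 1.13 mm.
L = L₀ + ΔL = 313 + 1.13 = 314.13 mm.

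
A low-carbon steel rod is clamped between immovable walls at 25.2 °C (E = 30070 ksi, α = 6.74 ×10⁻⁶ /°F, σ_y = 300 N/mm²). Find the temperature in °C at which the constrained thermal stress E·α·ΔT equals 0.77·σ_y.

E = 30070 ksi = 207.3 GPa.
α = 6.74×10⁻⁶/°F × 9/5 = 12.1×10⁻⁶/K.
σ_y = 300 N/mm² = 300.0 MPa.
E·α·ΔT = 231.0 MPa ⇒ ΔT = 231.0 / (207.3×10³ × 12.1×10⁻⁶) = 91.84 K.
T = 25.2 + 91.84 = 117.0 °C.

117 °C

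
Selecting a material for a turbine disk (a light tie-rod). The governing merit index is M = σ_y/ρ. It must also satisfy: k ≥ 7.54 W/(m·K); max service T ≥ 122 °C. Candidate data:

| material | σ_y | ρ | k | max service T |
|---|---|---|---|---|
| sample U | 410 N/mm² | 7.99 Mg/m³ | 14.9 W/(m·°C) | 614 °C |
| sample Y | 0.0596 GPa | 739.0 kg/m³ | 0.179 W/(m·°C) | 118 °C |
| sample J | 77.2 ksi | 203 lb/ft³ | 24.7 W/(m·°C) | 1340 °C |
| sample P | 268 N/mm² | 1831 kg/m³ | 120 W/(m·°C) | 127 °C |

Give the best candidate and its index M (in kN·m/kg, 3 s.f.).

Screen on constraints: k ≥ 7.54 W/(m·K); max service T ≥ 122 °C. Survivors: sample U, sample J, sample P.
Normalizing units and computing the index:
  sample U: σ_y = 410.0 MPa, ρ = 7990 kg/m³
  sample J: σ_y = 532.3 MPa, ρ = 3252 kg/m³
  sample P: σ_y = 268.0 MPa, ρ = 1831 kg/m³
  sample J: M = 164 kN·m/kg
  sample P: M = 146 kN·m/kg
  sample U: M = 51.3 kN·m/kg
Sample J has the largest M.

sample J, M = 164 kN·m/kg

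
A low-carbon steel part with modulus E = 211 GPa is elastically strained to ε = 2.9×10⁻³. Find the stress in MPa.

612 MPa

σ = E·ε = 211000 MPa × 2.9×10⁻³ = 612 MPa.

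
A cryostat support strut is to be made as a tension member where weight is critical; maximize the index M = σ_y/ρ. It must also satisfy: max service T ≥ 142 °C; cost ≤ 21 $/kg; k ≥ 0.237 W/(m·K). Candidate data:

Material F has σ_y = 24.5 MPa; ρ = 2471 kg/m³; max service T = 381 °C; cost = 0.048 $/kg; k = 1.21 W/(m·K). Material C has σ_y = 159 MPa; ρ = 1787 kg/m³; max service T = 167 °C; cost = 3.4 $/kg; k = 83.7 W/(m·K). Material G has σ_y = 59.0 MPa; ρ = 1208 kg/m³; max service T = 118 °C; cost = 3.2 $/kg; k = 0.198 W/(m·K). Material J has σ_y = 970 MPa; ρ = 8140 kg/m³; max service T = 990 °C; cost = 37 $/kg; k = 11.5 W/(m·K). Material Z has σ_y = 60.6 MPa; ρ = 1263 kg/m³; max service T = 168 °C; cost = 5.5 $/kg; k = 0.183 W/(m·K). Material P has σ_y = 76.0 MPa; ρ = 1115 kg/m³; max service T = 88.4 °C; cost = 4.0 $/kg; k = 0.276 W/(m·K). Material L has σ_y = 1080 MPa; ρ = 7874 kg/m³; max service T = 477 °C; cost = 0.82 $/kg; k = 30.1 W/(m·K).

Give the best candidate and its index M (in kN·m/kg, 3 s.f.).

material L, M = 137 kN·m/kg

Screen on constraints: max service T ≥ 142 °C; cost ≤ 21 $/kg; k ≥ 0.237 W/(m·K). Survivors: material F, material C, material L.
Computing M directly (units already consistent):
  material L: M = 137 kN·m/kg
  material C: M = 89.0 kN·m/kg
  material F: M = 9.92 kN·m/kg
Material L ranks first.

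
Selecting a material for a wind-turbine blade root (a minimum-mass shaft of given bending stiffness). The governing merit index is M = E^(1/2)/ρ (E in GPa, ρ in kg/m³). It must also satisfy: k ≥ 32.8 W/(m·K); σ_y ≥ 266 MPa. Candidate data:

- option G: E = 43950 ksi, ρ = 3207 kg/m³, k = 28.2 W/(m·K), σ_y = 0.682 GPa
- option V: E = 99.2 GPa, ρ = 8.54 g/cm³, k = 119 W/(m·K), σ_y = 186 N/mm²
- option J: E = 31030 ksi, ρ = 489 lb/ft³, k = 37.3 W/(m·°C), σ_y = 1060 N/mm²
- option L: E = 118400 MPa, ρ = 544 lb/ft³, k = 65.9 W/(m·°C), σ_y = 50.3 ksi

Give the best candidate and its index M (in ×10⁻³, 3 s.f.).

option J, M = 1.87×10⁻³

Screen on constraints: k ≥ 32.8 W/(m·K); σ_y ≥ 266 MPa. Survivors: option J, option L.
After converting to SI:
  option J: E = 213.9 GPa, ρ = 7833 kg/m³
  option L: E = 118.4 GPa, ρ = 8714 kg/m³
  option J: M = 1.87×10⁻³
  option L: M = 1.25×10⁻³
The maximum is for option J.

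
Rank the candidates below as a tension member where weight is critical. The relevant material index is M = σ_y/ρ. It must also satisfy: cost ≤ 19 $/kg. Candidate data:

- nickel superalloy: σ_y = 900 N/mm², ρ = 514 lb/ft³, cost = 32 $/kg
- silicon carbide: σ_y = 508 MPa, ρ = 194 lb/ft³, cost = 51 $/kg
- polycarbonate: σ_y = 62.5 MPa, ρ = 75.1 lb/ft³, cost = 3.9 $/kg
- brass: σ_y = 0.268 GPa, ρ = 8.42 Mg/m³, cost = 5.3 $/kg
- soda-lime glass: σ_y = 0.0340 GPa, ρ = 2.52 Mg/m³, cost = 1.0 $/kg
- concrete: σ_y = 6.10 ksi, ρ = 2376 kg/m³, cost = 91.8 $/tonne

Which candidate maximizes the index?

Screen on constraints: cost ≤ 19 $/kg. Survivors: polycarbonate, brass, soda-lime glass, concrete.
Convert each candidate to consistent units, then evaluate M:
  polycarbonate: σ_y = 62.50 MPa, ρ = 1203 kg/m³
  brass: σ_y = 268.0 MPa, ρ = 8420 kg/m³
  soda-lime glass: σ_y = 34.00 MPa, ρ = 2520 kg/m³
  concrete: σ_y = 42.06 MPa, ρ = 2376 kg/m³
  polycarbonate: M = 52.0 kN·m/kg
  brass: M = 31.8 kN·m/kg
  concrete: M = 17.7 kN·m/kg
  soda-lime glass: M = 13.5 kN·m/kg
The maximum is for polycarbonate.

polycarbonate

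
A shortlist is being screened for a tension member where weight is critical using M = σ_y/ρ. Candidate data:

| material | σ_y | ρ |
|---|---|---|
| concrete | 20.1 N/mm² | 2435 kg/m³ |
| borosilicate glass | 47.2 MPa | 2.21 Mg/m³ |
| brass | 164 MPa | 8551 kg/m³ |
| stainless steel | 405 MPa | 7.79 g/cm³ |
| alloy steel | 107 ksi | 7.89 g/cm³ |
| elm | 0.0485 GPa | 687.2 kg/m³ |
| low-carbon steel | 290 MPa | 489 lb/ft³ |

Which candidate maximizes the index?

Normalizing units and computing the index:
  concrete: σ_y = 20.10 MPa, ρ = 2435 kg/m³
  borosilicate glass: σ_y = 47.20 MPa, ρ = 2210 kg/m³
  brass: σ_y = 164.0 MPa, ρ = 8551 kg/m³
  stainless steel: σ_y = 405.0 MPa, ρ = 7790 kg/m³
  alloy steel: σ_y = 737.7 MPa, ρ = 7890 kg/m³
  elm: σ_y = 48.50 MPa, ρ = 687.2 kg/m³
  low-carbon steel: σ_y = 290.0 MPa, ρ = 7833 kg/m³
  alloy steel: M = 93.5 kN·m/kg
  elm: M = 70.6 kN·m/kg
  stainless steel: M = 52.0 kN·m/kg
  low-carbon steel: M = 37.0 kN·m/kg
  borosilicate glass: M = 21.4 kN·m/kg
  brass: M = 19.2 kN·m/kg
  concrete: M = 8.25 kN·m/kg
The maximum is for alloy steel.

alloy steel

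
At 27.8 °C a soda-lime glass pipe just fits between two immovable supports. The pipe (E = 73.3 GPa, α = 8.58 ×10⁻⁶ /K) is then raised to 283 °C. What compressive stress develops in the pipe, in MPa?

ΔT = 255.2 K. Constrained thermal stress σ = E·α·ΔT = 73.30×10³ MPa × 8.58×10⁻⁶ × 255.2 = 160 MPa (compressive).

160 MPa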